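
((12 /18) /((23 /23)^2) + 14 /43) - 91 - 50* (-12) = 65789/129 = 509.99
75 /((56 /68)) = 91.07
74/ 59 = 1.25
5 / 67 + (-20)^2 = 26805/67 = 400.07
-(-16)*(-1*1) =-16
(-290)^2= 84100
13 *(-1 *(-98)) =1274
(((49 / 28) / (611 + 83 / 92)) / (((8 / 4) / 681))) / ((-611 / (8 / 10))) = -73094/57327075 = 0.00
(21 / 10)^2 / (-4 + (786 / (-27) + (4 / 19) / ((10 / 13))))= -75411/561520 = -0.13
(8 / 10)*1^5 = 4/5 = 0.80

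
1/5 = 0.20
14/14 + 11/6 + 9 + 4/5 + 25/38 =3788/285 = 13.29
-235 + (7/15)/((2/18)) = -1154/5 = -230.80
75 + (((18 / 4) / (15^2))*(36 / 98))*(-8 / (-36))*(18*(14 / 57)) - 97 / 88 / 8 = 175254371/2340800 = 74.87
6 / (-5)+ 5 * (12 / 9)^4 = 5914/405 = 14.60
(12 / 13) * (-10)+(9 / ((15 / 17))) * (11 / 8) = 2493/520 = 4.79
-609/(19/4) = -2436/19 = -128.21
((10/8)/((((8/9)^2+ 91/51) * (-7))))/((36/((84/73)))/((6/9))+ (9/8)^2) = -2448/1700891 = 0.00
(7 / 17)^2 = 0.17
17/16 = 1.06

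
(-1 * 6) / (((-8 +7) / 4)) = 24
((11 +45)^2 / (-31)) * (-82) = 257152/31 = 8295.23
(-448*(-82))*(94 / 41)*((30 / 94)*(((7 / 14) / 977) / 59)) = 13440/57643 = 0.23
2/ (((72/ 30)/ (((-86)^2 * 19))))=351310/3 = 117103.33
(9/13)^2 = 81/169 = 0.48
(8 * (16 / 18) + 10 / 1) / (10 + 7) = 154/153 = 1.01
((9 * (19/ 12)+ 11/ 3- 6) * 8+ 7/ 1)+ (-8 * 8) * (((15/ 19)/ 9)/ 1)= 5513/57 = 96.72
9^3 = 729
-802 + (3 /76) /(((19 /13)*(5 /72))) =-1446908/1805 = -801.61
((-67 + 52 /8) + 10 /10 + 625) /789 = 377/526 = 0.72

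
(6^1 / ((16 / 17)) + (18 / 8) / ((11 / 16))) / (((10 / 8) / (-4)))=-1698/55 = -30.87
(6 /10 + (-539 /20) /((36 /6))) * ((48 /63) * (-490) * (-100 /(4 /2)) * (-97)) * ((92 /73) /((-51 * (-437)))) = 253674400/636633 = 398.46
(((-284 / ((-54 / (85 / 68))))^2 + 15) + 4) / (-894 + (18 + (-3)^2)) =-181429/2528172 = -0.07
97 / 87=1.11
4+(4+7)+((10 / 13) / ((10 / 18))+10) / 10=1049/65 = 16.14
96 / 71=1.35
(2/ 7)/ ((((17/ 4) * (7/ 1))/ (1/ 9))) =8/7497 = 0.00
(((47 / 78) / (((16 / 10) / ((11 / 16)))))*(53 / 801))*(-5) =-0.09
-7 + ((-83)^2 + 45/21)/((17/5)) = 240357/119 = 2019.81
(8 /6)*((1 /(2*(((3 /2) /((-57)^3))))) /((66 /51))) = -699618/11 = -63601.64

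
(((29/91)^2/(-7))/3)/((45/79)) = -0.01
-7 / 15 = -0.47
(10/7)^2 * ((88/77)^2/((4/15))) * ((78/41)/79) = 1872000/7776839 = 0.24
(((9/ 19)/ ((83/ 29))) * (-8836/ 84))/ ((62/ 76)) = -384366/18011 = -21.34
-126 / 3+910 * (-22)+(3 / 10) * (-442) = -100973/5 = -20194.60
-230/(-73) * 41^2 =386630/73 = 5296.30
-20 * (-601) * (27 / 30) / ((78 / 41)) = 73923/13 = 5686.38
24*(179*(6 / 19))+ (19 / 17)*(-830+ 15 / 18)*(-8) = 8498476/969 = 8770.36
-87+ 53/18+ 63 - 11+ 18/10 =-2723/90 = -30.26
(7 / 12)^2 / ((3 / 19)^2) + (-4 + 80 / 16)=18985/1296 = 14.65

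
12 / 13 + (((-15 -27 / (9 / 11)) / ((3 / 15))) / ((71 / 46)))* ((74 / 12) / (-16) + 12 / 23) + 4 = -15021/923 = -16.27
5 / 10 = 1/2 = 0.50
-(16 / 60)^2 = -16/225 = -0.07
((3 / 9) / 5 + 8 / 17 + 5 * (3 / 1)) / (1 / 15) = 3962/17 = 233.06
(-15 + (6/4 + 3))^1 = -21/2 = -10.50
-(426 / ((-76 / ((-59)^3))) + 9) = -1151212.34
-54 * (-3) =162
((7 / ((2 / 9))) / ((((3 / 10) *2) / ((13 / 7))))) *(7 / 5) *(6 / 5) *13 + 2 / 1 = 10657/5 = 2131.40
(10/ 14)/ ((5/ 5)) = 0.71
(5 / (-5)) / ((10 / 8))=-4/5 = -0.80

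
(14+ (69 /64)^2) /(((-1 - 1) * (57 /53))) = -3291565/466944 = -7.05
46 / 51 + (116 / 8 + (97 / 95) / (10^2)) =15.41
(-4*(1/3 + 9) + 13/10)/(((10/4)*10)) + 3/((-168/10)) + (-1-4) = -6.62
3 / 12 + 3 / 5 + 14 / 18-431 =-77287/180 = -429.37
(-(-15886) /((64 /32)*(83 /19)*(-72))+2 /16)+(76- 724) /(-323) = -22316231/965124 = -23.12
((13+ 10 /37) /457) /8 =491/135272 = 0.00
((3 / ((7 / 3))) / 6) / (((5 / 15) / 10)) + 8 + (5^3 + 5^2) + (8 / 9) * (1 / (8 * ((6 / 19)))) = 62287/378 = 164.78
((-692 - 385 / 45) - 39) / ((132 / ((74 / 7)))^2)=-2278016/480249 = -4.74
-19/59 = -0.32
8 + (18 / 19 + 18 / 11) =2212/209 = 10.58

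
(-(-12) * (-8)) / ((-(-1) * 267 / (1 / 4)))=-8/89 = -0.09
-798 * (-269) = 214662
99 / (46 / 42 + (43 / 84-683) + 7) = -2772/18883 = -0.15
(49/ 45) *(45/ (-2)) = -49/2 = -24.50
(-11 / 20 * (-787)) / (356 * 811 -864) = 8657/5757040 = 0.00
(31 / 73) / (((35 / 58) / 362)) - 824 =-1454444/2555 = -569.25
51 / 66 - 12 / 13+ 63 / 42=193/143 = 1.35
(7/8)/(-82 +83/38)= -133/12132 = -0.01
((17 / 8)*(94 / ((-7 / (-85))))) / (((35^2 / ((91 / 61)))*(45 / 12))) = 176579/224175 = 0.79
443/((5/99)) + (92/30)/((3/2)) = 78961/9 = 8773.44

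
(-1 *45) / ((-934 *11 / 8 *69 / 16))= 960/118151 = 0.01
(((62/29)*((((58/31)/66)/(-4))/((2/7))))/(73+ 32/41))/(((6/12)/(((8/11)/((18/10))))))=-1148/1976535 = 0.00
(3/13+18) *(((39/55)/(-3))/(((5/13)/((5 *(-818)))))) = 2520258/55 = 45822.87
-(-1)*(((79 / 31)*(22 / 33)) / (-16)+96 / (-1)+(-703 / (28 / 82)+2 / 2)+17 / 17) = -11212261/5208 = -2152.89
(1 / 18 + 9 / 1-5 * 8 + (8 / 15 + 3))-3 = -30.41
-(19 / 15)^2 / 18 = -361/4050 = -0.09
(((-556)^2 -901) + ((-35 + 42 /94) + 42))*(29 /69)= 420134455/3243 = 129551.17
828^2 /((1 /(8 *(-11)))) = -60331392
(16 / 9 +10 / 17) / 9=362/1377 = 0.26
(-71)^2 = 5041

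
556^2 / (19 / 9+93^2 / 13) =4521114/9761 = 463.18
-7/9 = -0.78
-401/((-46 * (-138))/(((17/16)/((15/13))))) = -88621/1523520 = -0.06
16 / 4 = 4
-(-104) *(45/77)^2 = 210600/5929 = 35.52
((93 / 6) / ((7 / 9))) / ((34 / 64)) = 4464/119 = 37.51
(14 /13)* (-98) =-1372/13 = -105.54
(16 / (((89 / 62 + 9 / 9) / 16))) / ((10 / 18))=142848/755 = 189.20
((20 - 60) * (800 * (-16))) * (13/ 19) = 6656000/19 = 350315.79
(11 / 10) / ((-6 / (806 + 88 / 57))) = -50633/342 = -148.05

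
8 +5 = 13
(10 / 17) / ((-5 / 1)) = -2/17 = -0.12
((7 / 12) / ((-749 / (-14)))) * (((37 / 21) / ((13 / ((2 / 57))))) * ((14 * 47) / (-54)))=-12173/19266741 = 0.00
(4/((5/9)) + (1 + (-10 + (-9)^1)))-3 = -69/5 = -13.80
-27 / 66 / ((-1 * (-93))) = -3/682 = 0.00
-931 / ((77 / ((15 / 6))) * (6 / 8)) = -1330/33 = -40.30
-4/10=-2/5 = -0.40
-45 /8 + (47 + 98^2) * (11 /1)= 849243/8 = 106155.38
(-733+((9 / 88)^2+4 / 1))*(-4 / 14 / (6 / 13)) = 451.28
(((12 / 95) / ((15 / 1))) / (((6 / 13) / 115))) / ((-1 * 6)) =-299/855 = -0.35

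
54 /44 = 27/22 = 1.23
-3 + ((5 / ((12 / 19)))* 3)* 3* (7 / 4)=1947/16 = 121.69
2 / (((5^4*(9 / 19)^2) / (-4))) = -2888/50625 = -0.06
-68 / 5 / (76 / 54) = -918/95 = -9.66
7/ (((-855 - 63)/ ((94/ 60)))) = -329/27540 = -0.01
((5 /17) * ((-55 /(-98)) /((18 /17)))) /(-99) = -25/15876 = 0.00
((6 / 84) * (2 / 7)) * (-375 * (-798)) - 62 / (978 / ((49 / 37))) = 773465117/126651 = 6107.06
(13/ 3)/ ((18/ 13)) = 169/54 = 3.13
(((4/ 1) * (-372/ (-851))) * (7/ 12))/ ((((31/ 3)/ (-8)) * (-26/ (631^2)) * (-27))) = -44594032/99567 = -447.88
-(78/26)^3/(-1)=27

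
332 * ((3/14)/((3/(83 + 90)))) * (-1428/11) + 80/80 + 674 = -5851047/11 = -531913.36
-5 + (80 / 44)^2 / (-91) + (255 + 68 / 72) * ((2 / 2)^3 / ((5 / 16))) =403325941/495495 = 813.99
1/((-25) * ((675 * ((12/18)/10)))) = -1/1125 = 0.00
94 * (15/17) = 82.94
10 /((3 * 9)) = 10/27 = 0.37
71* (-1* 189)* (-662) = 8883378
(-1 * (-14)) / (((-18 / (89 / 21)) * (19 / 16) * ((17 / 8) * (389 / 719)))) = -8190848/3392469 = -2.41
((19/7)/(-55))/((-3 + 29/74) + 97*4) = -74/577885 = 0.00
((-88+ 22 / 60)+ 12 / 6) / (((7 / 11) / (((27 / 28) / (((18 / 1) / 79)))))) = -318923/560 = -569.51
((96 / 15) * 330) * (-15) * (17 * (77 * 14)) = -580567680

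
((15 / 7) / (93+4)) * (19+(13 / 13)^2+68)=1320/679 = 1.94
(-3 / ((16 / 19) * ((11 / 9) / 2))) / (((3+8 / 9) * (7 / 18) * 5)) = -41553/53900 = -0.77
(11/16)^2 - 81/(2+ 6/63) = -107533/2816 = -38.19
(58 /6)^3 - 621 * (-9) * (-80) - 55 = -12049336/27 = -446271.70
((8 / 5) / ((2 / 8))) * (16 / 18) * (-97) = -24832/45 = -551.82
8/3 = 2.67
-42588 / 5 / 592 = -10647/740 = -14.39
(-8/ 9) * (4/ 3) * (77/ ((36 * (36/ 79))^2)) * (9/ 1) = -480557/157464 = -3.05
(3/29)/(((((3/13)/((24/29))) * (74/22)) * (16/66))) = 0.45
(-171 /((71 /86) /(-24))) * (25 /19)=6540.85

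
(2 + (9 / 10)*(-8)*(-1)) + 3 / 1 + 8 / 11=711/55 = 12.93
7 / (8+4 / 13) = 91/108 = 0.84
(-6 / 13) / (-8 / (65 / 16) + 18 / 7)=-105/137 = -0.77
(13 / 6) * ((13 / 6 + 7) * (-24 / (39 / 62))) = -6820/9 = -757.78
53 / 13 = 4.08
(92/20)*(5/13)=23/13 = 1.77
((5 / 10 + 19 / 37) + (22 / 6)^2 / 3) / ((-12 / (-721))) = 7915859/23976 = 330.16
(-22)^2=484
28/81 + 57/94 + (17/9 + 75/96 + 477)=58551319/121824 = 480.62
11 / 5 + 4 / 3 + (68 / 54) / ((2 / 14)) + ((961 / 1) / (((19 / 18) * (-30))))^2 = 227424538/243675 = 933.31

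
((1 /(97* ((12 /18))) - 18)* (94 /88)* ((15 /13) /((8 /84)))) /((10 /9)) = -209.47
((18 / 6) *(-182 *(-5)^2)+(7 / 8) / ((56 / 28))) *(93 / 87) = -6770183/464 = -14590.91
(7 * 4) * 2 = 56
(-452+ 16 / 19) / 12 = -37.60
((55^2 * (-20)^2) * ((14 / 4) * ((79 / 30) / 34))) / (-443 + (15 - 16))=-8364125/11322 = -738.75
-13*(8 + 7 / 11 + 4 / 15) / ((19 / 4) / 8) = -611104/3135 = -194.93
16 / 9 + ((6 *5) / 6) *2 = 106/9 = 11.78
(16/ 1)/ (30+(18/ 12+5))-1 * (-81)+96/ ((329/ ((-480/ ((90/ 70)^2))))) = -101585/30879 = -3.29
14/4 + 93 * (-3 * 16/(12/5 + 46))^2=2780887/29282 = 94.97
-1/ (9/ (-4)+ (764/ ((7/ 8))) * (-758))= 28/18531647 = 0.00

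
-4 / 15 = -0.27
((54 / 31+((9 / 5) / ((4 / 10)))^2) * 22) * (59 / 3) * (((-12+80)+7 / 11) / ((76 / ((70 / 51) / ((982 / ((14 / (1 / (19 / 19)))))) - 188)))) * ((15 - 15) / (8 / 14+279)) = 0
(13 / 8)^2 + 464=29865/64 = 466.64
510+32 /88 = 510.36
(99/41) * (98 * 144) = 1397088/41 = 34075.32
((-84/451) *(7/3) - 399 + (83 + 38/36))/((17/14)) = -17921729/69003 = -259.72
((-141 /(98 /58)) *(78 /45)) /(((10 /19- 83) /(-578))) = -1013.71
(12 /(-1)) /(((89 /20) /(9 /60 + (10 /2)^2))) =-6036/89 = -67.82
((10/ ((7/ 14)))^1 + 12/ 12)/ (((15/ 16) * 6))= 3.73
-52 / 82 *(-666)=17316/41 = 422.34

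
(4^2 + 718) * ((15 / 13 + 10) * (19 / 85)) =404434/221 = 1830.02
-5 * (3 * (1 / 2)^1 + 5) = -32.50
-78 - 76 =-154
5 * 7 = 35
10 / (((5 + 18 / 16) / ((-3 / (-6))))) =40/49 = 0.82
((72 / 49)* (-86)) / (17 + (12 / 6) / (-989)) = -6123888/823739 = -7.43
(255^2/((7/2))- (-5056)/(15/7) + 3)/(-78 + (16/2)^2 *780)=2198809/5233410 = 0.42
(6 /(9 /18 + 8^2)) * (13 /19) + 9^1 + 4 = 10673/817 = 13.06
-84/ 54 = -14/9 = -1.56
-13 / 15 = -0.87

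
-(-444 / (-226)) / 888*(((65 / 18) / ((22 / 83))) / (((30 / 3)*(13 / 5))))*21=-2905/119328 = -0.02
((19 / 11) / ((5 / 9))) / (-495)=-19/3025 = -0.01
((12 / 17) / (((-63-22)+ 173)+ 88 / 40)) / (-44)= -15/84337 = 0.00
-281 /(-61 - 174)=281/235 = 1.20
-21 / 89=-0.24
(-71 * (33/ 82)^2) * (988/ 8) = -19097793/13448 = -1420.12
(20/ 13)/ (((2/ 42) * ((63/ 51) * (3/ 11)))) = 95.90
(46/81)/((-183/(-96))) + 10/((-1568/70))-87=-24113645/276696 = -87.15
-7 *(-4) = 28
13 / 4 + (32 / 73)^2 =73373/21316 = 3.44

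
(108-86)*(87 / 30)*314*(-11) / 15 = -1101826/75 = -14691.01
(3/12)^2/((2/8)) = 1/4 = 0.25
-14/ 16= -7/8 = -0.88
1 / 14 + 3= 3.07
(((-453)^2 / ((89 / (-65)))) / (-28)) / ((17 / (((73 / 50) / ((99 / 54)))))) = 584230023/2330020 = 250.74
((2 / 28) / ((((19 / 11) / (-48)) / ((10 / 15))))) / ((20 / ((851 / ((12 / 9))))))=-28083/665 = -42.23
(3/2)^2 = 9/4 = 2.25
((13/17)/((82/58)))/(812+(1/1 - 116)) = 377/485809 = 0.00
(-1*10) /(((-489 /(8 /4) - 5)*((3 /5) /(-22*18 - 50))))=-44600/1497 = -29.79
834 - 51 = 783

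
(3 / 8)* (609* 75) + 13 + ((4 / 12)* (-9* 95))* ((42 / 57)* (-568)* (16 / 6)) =2681769/8 = 335221.12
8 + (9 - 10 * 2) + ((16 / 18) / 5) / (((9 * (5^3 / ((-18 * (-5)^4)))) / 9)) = -19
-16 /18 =-8/9 = -0.89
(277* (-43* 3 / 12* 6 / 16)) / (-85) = 35733/2720 = 13.14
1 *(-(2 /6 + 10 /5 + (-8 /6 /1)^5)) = 457/243 = 1.88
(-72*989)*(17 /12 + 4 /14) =-848562/7 = -121223.14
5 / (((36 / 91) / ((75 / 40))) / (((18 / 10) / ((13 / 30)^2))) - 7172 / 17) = -401625/33885932 = -0.01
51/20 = 2.55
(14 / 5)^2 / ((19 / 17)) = 3332/475 = 7.01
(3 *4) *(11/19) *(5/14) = 330/133 = 2.48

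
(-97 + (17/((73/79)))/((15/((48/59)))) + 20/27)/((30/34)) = -941617913/8721675 = -107.96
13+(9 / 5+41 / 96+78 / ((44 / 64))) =679439/5280 = 128.68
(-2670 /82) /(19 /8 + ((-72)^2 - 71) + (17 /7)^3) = -3663240/577111613 = -0.01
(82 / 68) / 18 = 41/612 = 0.07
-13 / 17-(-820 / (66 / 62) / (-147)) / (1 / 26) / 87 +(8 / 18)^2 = -45914731/21523887 = -2.13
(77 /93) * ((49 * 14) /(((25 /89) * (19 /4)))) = 18804632/44175 = 425.68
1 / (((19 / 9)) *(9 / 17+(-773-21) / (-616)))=47124/180899 = 0.26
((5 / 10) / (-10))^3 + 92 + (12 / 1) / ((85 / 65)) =13759983/136000 = 101.18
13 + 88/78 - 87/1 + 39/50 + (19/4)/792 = -74219537/1029600 = -72.09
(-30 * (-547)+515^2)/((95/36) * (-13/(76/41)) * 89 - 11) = -40555440/238769 = -169.85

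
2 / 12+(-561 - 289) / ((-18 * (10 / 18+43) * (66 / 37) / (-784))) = -31439/66 = -476.35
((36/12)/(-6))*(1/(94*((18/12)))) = -1/282 = 0.00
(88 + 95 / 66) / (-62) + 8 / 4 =2281/4092 = 0.56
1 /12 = 0.08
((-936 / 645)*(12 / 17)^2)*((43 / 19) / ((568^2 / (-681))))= 478062/138400655 = 0.00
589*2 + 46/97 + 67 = 120811/97 = 1245.47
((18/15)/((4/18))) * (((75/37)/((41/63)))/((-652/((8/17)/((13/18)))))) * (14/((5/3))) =-7715736/54646891 = -0.14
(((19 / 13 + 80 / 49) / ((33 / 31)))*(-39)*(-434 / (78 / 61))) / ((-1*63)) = -4279333/7007 = -610.72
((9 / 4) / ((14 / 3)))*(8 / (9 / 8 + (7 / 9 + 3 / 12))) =1.79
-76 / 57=-4/3 = -1.33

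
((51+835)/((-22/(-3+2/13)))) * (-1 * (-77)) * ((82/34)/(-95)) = -4704217/20995 = -224.06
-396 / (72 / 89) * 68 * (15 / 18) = -83215/3 = -27738.33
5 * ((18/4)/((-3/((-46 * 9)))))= 3105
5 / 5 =1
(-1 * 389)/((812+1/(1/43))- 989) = 389/134 = 2.90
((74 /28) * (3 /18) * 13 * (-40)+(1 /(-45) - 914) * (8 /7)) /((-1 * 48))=28657/1080 = 26.53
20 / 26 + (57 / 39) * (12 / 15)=126/65 = 1.94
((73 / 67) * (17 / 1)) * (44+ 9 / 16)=884833/1072 = 825.40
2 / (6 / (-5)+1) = -10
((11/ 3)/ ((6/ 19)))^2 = 43681/324 = 134.82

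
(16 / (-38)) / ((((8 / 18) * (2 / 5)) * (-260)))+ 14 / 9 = 1.56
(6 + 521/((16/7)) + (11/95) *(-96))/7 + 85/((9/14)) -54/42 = 15586681/95760 = 162.77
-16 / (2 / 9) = -72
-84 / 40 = -21/10 = -2.10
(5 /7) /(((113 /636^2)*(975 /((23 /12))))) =258428/51415 = 5.03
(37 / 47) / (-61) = -37/2867 = -0.01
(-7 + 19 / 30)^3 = -6967871/27000 = -258.07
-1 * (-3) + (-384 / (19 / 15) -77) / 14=-6425/266 = -24.15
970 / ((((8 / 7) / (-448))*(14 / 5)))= -135800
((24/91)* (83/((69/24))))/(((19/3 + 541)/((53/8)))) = 158364/1718353 = 0.09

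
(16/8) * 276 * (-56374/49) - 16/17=-529014400/833 = -635071.31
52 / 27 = 1.93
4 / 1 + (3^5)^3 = 14348911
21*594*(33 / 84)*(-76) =-372438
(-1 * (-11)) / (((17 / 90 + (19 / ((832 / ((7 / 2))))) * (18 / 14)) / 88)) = 72483840/21839 = 3319.01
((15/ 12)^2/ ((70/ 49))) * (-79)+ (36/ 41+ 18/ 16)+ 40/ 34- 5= -1967809/22304 = -88.23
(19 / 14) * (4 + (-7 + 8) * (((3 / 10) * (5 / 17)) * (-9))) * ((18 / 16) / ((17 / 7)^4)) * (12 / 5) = 19179531/56794280 = 0.34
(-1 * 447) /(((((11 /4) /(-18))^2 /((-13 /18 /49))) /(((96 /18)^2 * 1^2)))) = 47603712/5929 = 8028.96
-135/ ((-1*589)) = 0.23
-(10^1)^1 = -10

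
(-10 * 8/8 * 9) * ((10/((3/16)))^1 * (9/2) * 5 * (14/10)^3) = -296352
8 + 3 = 11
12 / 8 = 1.50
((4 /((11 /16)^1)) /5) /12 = 16/165 = 0.10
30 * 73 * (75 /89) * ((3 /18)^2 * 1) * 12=54750/89 = 615.17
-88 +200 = 112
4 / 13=0.31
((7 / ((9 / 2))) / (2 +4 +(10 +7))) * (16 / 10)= 112/1035 = 0.11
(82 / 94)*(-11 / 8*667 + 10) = -791.32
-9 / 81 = -1/9 = -0.11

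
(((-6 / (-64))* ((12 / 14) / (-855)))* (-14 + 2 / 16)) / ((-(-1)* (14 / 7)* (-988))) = -111/168197120 = 0.00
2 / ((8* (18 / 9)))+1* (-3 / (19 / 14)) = -317/152 = -2.09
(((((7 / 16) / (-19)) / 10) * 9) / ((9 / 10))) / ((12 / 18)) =-21/608 = -0.03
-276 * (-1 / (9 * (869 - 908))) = -92/117 = -0.79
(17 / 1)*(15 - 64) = -833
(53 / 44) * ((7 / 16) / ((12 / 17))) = 6307/8448 = 0.75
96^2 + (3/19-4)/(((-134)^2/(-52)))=786042805/85291 = 9216.01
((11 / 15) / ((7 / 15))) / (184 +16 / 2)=0.01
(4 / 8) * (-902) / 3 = -150.33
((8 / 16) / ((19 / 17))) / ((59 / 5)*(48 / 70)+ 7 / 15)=8925/170734 = 0.05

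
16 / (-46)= -8/23 = -0.35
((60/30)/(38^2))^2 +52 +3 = 28670621/521284 = 55.00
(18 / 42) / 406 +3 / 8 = 4275/11368 = 0.38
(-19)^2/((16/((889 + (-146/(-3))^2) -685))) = 522367/9 = 58040.78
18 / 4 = 9/2 = 4.50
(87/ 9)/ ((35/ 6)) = 58/35 = 1.66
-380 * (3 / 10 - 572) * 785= 170538110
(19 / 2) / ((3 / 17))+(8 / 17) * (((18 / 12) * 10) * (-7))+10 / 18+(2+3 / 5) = 11593/1530 = 7.58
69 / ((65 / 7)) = 483/65 = 7.43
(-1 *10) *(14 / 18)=-70/9 = -7.78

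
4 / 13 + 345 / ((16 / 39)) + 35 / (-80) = 21861/26 = 840.81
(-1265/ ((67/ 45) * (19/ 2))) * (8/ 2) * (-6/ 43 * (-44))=-120225600/54739 = -2196.34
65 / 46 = 1.41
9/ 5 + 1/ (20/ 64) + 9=14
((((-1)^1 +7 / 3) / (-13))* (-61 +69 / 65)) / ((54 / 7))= 54544/68445 = 0.80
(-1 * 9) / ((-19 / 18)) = 8.53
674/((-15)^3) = -674/3375 = -0.20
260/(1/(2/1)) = 520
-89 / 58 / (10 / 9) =-801/580 = -1.38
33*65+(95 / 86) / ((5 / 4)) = 92273/43 = 2145.88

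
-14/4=-7/2 = -3.50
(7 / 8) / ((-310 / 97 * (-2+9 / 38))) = 12901/83080 = 0.16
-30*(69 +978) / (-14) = 15705/7 = 2243.57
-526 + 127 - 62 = -461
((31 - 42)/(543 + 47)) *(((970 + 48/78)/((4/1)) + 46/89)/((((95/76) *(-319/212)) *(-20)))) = -29822941/247453375 = -0.12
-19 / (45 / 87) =-551/15 = -36.73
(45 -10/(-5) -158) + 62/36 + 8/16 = -979/9 = -108.78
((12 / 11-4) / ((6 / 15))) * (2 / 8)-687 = -7577/11 = -688.82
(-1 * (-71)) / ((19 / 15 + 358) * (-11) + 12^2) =-1065/57119 = -0.02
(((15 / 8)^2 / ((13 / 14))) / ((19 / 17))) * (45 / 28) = 172125/31616 = 5.44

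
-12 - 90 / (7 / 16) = -1524/7 = -217.71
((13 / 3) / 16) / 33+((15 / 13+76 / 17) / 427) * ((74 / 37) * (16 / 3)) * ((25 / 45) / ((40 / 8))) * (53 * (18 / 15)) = 748194911/747386640 = 1.00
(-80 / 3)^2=6400/9 = 711.11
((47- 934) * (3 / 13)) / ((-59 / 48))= 127728/767 = 166.53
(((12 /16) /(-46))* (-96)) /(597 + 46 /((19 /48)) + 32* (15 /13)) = 988/473501 = 0.00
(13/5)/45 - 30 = -6737/225 = -29.94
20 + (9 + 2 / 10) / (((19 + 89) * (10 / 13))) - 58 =-102301/2700 = -37.89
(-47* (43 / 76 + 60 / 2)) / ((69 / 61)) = -289567/228 = -1270.03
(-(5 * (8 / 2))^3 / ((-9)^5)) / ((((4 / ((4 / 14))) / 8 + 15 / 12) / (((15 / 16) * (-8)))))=-20000/59049 = -0.34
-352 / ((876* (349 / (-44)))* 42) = 1936/1605051 = 0.00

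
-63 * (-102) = 6426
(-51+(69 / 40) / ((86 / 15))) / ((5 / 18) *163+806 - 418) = -28539/243896 = -0.12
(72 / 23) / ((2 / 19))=684/23 = 29.74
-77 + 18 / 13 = -983/13 = -75.62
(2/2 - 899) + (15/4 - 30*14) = -5257/4 = -1314.25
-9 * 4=-36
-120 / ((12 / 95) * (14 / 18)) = -8550/7 = -1221.43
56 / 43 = 1.30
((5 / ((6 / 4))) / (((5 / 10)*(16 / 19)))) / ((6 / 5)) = 475/72 = 6.60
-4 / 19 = -0.21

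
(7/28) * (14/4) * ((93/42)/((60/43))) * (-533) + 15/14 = -4966223/6720 = -739.02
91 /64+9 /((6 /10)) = 1051/64 = 16.42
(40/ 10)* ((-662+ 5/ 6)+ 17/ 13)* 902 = -92850076/39 = -2380771.18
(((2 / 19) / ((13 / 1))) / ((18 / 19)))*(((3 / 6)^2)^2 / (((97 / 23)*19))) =23/3450096 = 0.00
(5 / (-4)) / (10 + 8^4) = -5/16424 = 0.00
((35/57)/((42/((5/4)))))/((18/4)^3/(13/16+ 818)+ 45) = 109175/269497368 = 0.00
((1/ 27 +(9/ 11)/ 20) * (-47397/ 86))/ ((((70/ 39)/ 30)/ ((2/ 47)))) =-13584883/444620 = -30.55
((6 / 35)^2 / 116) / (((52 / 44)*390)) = 33/60037250 = 0.00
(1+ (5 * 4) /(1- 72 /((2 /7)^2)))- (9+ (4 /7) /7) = -349856/43169 = -8.10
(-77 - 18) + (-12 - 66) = -173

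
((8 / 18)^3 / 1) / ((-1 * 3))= -64/2187 = -0.03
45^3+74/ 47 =4282949/47 = 91126.57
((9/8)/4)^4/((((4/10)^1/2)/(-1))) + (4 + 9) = 13598683/1048576 = 12.97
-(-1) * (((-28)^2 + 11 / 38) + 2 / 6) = 89447/114 = 784.62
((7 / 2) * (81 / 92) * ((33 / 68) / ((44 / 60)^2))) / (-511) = -54675/10047136 = -0.01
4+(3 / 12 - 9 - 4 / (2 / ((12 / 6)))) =-35/4 = -8.75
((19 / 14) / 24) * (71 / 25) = 1349/8400 = 0.16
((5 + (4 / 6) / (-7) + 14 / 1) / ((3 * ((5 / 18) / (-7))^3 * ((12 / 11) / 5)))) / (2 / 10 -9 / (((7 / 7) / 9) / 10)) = 11555082/20245 = 570.76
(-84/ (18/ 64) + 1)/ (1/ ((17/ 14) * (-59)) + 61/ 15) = -4478395/60973 = -73.45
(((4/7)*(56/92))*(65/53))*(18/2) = 4680/1219 = 3.84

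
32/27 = 1.19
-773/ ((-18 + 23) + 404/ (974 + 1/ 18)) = -13553009/94937 = -142.76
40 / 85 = 8/17 = 0.47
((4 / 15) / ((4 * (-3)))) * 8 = -8/45 = -0.18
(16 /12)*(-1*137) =-548/3 = -182.67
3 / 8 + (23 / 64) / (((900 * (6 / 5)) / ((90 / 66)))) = 19031/50688 = 0.38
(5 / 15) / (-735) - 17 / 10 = -7499/4410 = -1.70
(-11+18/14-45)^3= -56181887/343 = -163795.59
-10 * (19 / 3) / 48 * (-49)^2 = -228095/72 = -3167.99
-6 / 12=-1/2 = -0.50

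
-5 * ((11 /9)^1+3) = -21.11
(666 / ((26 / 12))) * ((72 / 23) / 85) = 287712/25415 = 11.32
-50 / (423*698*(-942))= 25/139064634 = 0.00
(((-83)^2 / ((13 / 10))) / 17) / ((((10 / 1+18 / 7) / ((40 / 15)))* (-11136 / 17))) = -241115/2388672 = -0.10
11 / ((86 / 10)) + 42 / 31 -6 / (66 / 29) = -36/14663 = 0.00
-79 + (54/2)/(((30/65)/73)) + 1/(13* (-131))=14276247/3406 = 4191.50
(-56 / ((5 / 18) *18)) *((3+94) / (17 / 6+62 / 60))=-8148/29 = -280.97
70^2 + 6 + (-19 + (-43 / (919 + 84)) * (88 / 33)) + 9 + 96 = 15020584/3009 = 4991.89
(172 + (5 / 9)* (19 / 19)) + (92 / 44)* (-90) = -1547/99 = -15.63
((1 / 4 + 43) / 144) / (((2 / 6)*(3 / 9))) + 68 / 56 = 1755/448 = 3.92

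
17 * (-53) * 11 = -9911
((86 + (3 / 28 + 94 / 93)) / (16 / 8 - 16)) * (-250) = 28356875/18228 = 1555.68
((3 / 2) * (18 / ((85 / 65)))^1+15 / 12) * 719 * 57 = 61023687/68 = 897407.16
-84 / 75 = -28/25 = -1.12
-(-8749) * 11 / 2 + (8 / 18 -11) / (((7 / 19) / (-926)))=9405917/126 = 74650.13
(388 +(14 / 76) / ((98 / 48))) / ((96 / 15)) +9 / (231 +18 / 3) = 637534/10507 = 60.68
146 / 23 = 6.35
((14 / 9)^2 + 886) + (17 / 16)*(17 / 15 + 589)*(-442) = -223764887/810 = -276252.95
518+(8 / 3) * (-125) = 554/3 = 184.67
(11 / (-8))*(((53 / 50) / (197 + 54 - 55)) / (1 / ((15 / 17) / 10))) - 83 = -221246549/2665600 = -83.00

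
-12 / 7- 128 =-908/7 = -129.71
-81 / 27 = -3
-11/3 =-3.67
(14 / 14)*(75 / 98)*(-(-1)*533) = 39975/98 = 407.91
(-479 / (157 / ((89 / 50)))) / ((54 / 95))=-809989/84780 = -9.55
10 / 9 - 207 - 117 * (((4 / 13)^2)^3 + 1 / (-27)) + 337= 452274391/3341637 = 135.35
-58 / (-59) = 58/59 = 0.98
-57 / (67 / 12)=-684/67 = -10.21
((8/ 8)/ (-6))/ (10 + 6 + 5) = -1/126 = -0.01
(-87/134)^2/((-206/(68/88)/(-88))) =128673/924734 = 0.14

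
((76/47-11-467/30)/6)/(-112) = 35179/947520 = 0.04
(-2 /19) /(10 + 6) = -1/152 = -0.01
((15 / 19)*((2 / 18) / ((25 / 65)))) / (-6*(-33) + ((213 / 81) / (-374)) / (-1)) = 43758/37990025 = 0.00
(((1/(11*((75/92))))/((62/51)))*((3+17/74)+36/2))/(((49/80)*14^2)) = 2457044/151467085 = 0.02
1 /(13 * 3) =1/39 = 0.03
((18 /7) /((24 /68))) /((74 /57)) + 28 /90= 138067/23310 = 5.92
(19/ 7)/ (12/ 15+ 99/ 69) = 2185/1799 = 1.21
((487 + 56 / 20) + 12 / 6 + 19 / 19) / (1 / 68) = 167552/5 = 33510.40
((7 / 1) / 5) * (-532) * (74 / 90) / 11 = -137788/2475 = -55.67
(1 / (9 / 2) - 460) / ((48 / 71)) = -146899/216 = -680.09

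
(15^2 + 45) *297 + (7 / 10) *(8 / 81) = 32476978/405 = 80190.07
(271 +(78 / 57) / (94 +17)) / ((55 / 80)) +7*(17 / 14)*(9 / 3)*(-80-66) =-77224837/23199 = -3328.80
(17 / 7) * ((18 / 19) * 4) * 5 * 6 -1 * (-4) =37252/133 = 280.09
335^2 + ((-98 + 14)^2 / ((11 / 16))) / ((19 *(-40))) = 117261013/1045 = 112211.50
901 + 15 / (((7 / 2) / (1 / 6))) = 6312/7 = 901.71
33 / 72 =0.46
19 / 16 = 1.19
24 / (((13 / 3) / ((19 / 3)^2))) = 2888/13 = 222.15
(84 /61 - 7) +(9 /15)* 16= 1213/305 = 3.98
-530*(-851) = 451030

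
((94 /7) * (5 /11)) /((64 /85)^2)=1697875/157696 = 10.77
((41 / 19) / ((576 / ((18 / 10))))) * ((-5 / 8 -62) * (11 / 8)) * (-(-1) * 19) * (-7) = 1581657/20480 = 77.23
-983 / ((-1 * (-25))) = -983/25 = -39.32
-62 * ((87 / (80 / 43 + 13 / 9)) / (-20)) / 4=1043739/51160 = 20.40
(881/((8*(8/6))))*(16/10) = 2643/20 = 132.15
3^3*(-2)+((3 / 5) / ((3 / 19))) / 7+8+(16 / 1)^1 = -1031/35 = -29.46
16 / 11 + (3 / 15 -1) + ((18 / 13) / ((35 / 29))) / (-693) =22874/35035 = 0.65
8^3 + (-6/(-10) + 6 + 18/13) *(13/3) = 2733/5 = 546.60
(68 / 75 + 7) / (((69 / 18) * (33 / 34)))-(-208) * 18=71082724/18975 = 3746.13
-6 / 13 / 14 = -3/91 = -0.03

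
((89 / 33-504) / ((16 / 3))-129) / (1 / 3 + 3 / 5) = -588705/2464 = -238.92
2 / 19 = 0.11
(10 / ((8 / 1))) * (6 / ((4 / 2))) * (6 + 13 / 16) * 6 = 4905/32 = 153.28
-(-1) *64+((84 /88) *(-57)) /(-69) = 32783/506 = 64.79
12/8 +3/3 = 5/2 = 2.50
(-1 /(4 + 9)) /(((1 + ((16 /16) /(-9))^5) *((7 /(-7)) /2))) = 59049/383812 = 0.15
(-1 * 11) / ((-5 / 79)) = 869/5 = 173.80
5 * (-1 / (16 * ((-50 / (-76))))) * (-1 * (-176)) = -418/5 = -83.60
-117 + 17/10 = -115.30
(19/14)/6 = 19/84 = 0.23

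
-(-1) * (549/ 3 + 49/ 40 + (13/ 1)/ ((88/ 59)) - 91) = 101.94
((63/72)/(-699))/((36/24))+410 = 3439073/8388 = 410.00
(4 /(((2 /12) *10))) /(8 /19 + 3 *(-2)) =-0.43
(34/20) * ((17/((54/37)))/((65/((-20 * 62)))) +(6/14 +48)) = -7258711/24570 = -295.43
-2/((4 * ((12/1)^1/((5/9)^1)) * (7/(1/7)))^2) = -25/224042112 = 0.00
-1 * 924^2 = -853776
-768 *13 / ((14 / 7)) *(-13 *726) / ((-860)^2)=63.70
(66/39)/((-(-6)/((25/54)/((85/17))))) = 55/2106 = 0.03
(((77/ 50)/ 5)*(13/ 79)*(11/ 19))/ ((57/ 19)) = 11011/1125750 = 0.01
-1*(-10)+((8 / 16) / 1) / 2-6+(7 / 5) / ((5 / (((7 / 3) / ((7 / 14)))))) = 1667/300 = 5.56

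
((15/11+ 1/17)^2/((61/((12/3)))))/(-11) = -283024/23464199 = -0.01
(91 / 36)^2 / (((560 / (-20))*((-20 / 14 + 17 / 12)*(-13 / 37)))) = -23569/432 = -54.56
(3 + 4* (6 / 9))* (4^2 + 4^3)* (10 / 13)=13600/39 = 348.72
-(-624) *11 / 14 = 3432/7 = 490.29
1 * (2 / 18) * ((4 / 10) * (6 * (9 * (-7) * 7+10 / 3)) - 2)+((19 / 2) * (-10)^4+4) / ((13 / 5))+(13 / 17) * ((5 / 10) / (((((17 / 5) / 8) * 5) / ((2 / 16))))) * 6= 157894579/4335 = 36423.20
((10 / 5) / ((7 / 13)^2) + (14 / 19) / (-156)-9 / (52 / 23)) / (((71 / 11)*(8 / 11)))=51182395/82494048 = 0.62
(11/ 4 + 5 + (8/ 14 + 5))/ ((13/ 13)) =373/28 = 13.32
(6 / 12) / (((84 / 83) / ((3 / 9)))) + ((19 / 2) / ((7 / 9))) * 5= 4409/72 = 61.24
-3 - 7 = -10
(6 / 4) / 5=0.30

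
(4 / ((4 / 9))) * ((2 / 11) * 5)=8.18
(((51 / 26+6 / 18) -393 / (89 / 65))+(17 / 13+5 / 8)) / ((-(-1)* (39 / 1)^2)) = -7852649/42235128 = -0.19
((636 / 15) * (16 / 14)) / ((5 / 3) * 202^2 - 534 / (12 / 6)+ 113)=2544/3562265 = 0.00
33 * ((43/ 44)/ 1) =129/4 = 32.25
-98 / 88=-49/44 = -1.11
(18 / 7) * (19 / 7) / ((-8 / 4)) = -171/49 = -3.49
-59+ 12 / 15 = -58.20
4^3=64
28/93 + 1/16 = 541/1488 = 0.36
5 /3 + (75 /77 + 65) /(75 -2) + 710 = 12016075/16863 = 712.57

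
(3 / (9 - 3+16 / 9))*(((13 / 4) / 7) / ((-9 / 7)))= -39/280 = -0.14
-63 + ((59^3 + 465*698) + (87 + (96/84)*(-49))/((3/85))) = 530764.33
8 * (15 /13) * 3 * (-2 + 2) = 0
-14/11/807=-14/8877 = 0.00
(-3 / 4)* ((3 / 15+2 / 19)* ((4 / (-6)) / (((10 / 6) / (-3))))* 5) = -261/190 = -1.37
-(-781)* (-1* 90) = -70290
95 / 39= 2.44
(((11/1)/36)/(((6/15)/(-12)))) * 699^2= -8957685/2 = -4478842.50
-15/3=-5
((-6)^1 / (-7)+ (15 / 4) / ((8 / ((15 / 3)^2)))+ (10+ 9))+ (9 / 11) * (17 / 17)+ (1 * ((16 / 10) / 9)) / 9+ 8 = 40329767/997920 = 40.41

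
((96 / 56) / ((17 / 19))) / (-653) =-228/77707 = 0.00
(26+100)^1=126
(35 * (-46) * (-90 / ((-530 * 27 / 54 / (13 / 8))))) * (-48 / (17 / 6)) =13562640/901 = 15052.87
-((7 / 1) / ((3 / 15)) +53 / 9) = -368/9 = -40.89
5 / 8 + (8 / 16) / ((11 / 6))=79/88 = 0.90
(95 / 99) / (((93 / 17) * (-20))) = -323/36828 = -0.01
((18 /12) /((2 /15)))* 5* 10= 1125/2 = 562.50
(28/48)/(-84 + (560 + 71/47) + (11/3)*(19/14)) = 2303/1904858 = 0.00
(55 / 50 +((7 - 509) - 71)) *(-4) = 11438/5 = 2287.60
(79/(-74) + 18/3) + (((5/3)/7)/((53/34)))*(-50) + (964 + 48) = 83127589/82362 = 1009.30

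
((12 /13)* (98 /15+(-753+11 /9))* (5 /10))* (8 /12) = -134144/585 = -229.31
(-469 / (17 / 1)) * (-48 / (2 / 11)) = 123816/17 = 7283.29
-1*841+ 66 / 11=-835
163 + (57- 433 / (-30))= 7033/30 = 234.43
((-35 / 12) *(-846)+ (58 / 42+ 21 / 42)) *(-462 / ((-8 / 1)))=570427/4 = 142606.75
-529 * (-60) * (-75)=-2380500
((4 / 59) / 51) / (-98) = -2/147441 = 0.00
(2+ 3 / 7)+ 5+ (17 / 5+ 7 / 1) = 624/35 = 17.83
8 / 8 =1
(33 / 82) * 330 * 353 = 1922085/41 = 46880.12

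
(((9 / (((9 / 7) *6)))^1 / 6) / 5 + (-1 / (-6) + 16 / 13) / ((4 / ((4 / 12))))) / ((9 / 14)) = 5089/21060 = 0.24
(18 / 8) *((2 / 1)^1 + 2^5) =153/2 = 76.50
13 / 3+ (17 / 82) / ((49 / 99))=57283/12054 = 4.75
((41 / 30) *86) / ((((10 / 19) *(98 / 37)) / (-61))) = -75602729/14700 = -5143.04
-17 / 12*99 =-561/4 = -140.25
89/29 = 3.07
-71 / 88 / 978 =-71/86064 = 0.00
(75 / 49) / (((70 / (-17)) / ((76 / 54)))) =-1615/3087 = -0.52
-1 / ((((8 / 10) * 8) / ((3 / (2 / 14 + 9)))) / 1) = -105/2048 = -0.05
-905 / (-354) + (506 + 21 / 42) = 90103/177 = 509.06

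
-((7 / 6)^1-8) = 41/6 = 6.83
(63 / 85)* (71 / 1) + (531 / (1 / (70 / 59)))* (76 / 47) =4280031/3995 = 1071.35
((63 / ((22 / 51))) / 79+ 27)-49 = -35023/1738 = -20.15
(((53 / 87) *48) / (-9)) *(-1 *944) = 800512/261 = 3067.10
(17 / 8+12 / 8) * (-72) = -261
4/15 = 0.27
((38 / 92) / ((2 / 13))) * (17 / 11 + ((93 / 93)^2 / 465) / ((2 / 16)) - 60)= -73830029/470580 = -156.89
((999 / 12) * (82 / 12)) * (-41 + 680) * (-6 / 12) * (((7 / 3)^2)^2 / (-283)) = 258604507/13584 = 19037.43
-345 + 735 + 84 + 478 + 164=1116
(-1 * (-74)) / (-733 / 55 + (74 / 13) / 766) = -10132265/1823786 = -5.56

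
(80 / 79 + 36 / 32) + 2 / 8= 2.39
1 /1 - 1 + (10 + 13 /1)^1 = 23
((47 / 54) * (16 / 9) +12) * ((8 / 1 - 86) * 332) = -28416544/81 = -350821.53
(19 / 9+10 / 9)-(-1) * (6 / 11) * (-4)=103/99 = 1.04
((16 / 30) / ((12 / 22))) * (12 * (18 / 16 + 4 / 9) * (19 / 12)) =23617/810 = 29.16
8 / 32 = 1/4 = 0.25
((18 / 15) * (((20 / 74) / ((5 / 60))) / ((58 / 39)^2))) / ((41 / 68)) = 3723408/1275797 = 2.92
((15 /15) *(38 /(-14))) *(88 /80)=-209/70 = -2.99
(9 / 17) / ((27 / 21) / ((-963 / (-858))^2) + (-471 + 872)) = 240429/182575121 = 0.00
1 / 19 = 0.05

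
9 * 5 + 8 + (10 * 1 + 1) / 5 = 276/5 = 55.20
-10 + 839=829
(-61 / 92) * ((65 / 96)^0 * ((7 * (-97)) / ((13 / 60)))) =2077.88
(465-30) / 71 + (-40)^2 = 114035/71 = 1606.13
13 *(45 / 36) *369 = 23985/4 = 5996.25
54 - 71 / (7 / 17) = -829/7 = -118.43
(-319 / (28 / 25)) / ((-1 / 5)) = 39875/28 = 1424.11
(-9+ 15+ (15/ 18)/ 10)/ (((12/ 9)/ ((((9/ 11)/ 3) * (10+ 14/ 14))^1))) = 13.69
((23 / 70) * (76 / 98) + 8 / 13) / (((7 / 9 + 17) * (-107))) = -174609/381690400 = 0.00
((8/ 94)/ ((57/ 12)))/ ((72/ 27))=6/893 = 0.01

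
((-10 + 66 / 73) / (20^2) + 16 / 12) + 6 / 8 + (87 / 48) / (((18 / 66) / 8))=55.23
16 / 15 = 1.07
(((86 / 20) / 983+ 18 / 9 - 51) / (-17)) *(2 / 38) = 28331/186770 = 0.15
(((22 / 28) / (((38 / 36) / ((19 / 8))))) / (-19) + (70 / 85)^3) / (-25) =-0.02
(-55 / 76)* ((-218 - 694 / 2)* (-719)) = -22342925/76 = -293985.86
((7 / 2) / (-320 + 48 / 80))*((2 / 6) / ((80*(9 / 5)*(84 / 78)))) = -65/2759616 = 0.00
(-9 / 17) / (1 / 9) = -81/17 = -4.76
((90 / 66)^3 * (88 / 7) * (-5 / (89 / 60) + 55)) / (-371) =-124065000/27967093 = -4.44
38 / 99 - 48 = -4714/99 = -47.62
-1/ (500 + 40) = -1/540 = 0.00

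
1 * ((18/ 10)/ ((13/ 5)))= 9/13 = 0.69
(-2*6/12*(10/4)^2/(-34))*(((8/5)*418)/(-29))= -2090/493 = -4.24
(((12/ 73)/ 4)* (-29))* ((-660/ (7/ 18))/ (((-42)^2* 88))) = 1305/100156 = 0.01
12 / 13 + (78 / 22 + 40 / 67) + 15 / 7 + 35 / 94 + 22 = 186485825/6304298 = 29.58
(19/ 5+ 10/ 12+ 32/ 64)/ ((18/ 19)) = 1463/270 = 5.42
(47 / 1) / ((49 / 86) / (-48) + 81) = 194016/334319 = 0.58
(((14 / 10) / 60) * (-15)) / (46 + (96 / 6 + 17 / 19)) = -133/23900 = -0.01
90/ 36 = 5/2 = 2.50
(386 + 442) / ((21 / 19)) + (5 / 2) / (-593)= 6219349/8302 = 749.14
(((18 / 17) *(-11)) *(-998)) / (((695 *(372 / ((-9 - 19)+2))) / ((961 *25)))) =-28083.80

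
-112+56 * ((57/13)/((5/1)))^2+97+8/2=135469/4225 = 32.06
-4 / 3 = -1.33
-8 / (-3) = 8/3 = 2.67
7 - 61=-54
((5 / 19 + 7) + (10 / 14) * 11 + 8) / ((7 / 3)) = 9225/931 = 9.91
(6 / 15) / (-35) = -2/175 = -0.01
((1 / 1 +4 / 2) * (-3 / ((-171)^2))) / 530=-1/1721970 = 0.00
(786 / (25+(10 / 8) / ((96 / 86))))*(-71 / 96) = -111612/5015 = -22.26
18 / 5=3.60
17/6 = 2.83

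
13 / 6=2.17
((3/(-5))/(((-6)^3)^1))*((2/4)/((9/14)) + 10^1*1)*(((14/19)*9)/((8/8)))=679/3420 = 0.20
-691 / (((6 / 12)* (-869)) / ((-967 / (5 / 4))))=-5345576/4345 = -1230.28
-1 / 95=-0.01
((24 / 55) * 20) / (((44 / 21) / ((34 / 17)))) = 1008/121 = 8.33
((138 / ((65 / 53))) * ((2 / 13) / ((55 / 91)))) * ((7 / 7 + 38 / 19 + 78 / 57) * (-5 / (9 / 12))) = -834.14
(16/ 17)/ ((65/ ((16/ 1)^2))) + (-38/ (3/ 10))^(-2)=118294469/31912400 = 3.71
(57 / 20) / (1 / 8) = 114/5 = 22.80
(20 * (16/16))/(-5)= -4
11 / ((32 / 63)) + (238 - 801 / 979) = 91111/352 = 258.84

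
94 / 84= 47/42 = 1.12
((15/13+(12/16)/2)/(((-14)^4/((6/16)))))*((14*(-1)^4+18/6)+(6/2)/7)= 29097/111867392 = 0.00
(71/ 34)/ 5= 71/170 = 0.42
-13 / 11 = -1.18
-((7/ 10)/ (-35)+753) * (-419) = 315498.62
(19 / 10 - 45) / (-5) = 431/50 = 8.62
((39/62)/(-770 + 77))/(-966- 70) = 13/14837592 = 0.00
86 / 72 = 43/36 = 1.19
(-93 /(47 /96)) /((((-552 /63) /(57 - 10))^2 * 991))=-5.52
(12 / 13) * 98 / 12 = 98/13 = 7.54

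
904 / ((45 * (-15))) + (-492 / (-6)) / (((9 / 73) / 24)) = 10773896/675 = 15961.33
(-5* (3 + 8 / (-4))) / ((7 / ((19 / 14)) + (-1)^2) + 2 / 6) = -57/74 = -0.77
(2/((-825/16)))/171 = -32/141075 = 0.00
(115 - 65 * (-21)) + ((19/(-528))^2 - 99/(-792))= 412635529/278784 = 1480.13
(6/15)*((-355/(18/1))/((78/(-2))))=71/351 = 0.20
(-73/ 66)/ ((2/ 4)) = -73/33 = -2.21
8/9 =0.89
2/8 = 1/4 = 0.25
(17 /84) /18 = 17/1512 = 0.01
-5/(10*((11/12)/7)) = -42/11 = -3.82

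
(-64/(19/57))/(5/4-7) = 768/23 = 33.39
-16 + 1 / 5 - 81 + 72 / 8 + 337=1246/5 = 249.20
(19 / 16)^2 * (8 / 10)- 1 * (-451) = 452.13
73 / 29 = 2.52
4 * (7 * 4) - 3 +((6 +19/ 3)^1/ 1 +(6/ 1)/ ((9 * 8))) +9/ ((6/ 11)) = 1655/12 = 137.92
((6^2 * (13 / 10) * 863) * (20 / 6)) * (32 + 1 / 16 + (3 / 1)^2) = 22112649/4 = 5528162.25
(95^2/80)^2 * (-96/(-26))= 9774075/208 = 46990.75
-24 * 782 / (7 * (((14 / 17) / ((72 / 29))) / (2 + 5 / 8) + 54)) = -2153628/43477 = -49.53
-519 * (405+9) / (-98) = 107433/49 = 2192.51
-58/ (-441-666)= 58/1107 = 0.05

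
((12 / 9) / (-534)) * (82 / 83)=-164/66483 = 0.00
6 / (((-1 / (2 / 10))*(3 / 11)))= -22/5 = -4.40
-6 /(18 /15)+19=14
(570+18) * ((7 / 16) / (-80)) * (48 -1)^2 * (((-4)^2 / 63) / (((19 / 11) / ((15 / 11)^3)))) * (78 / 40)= -189962955/36784 = -5164.28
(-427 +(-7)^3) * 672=-517440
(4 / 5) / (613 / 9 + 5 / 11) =99/8485 = 0.01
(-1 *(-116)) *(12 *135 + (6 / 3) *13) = 190936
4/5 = 0.80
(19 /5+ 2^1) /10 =0.58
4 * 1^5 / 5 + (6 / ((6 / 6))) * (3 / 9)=14/5 = 2.80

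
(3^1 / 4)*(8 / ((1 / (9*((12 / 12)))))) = 54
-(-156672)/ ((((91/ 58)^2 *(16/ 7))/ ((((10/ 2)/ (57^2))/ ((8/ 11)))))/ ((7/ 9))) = 45.83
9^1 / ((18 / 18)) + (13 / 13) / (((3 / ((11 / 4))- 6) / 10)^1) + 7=377/27 = 13.96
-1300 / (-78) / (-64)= -25/96 = -0.26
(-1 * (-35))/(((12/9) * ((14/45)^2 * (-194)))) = -30375/21728 = -1.40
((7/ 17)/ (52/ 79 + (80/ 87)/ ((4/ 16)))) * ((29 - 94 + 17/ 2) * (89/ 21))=-23040587/1013336 = -22.74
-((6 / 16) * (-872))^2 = -106929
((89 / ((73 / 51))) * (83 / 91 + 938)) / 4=387816699/26572 = 14594.94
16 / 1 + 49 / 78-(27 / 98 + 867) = -1625587/1911 = -850.65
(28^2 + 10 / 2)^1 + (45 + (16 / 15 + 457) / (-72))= 893849/1080 = 827.64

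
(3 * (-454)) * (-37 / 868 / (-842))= -25197/365428 = -0.07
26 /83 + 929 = 77133/83 = 929.31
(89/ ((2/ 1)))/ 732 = 89/1464 = 0.06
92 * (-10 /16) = -115/2 = -57.50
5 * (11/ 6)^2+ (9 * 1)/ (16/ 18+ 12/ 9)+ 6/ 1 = 2417/90 = 26.86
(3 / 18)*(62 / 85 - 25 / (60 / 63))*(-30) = 8677/68 = 127.60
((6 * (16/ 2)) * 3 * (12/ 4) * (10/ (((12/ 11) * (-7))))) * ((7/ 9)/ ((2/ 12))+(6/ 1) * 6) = -161040/7 = -23005.71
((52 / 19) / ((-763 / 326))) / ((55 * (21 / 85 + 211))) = -72046/715847363 = 0.00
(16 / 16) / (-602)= -1/602 = 0.00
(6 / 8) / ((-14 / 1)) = -0.05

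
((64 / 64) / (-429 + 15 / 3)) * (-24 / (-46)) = -3/2438 = 0.00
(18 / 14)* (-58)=-522/7 = -74.57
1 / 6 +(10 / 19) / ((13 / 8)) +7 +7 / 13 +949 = 1418317/1482 = 957.03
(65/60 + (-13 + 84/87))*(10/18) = -19055/3132 = -6.08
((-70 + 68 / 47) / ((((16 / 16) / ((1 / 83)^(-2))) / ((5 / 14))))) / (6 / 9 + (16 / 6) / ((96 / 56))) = -75899.40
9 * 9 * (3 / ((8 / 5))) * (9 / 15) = 91.12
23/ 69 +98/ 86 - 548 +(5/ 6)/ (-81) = -11421539/20898 = -546.54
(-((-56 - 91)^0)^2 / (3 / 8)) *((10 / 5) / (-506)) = 8/759 = 0.01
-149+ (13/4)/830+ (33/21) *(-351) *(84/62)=-92245797/102920 = -896.29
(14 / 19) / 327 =14/6213 = 0.00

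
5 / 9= 0.56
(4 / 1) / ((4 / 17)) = 17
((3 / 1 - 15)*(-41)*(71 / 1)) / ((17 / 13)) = 454116/17 = 26712.71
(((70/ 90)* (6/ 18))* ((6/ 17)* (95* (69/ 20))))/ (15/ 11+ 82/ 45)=26565/2822 = 9.41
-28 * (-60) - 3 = 1677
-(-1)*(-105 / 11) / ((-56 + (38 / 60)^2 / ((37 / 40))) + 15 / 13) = 2272725/12955349 = 0.18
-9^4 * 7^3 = -2250423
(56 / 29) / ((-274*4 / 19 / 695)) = -92435/3973 = -23.27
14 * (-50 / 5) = -140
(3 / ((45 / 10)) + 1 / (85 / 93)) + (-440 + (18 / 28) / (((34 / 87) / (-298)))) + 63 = -3089609/3570 = -865.44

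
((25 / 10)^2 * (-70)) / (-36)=875/72 = 12.15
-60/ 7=-8.57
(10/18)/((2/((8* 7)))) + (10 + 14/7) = 248/9 = 27.56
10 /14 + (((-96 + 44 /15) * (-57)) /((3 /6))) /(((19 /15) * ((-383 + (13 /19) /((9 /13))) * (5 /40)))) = -407561/2333 = -174.69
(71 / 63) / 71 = 1/63 = 0.02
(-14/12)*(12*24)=-336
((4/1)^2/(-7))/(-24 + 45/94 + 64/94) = 1504/15029 = 0.10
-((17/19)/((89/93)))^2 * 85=-212462685/2859481 = -74.30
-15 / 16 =-0.94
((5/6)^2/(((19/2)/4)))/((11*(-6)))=-25/5643 = 0.00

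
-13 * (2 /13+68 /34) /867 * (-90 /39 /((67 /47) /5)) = 0.26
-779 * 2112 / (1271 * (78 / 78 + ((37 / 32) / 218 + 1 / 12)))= -839798784/706273 = -1189.06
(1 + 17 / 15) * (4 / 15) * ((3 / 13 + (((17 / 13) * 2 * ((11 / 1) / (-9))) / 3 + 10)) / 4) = 102944/78975 = 1.30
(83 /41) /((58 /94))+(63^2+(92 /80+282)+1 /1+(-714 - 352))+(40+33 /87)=76828667/23780 = 3230.81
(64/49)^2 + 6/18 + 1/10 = 154093/72030 = 2.14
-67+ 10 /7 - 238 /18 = -4964/63 = -78.79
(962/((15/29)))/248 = 13949/1860 = 7.50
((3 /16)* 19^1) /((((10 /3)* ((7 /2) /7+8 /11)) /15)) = 209/16 = 13.06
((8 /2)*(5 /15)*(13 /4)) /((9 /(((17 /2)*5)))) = 1105/54 = 20.46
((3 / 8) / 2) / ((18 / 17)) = 17/96 = 0.18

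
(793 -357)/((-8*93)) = -109/186 = -0.59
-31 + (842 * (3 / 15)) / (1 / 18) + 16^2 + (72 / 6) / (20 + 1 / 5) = 1644681/505 = 3256.79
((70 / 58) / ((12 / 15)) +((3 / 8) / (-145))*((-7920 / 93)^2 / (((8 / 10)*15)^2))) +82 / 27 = 13289717/3009852 = 4.42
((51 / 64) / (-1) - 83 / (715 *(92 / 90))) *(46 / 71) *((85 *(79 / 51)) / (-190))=5046599/12346048 = 0.41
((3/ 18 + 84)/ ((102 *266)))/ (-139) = -505/22628088 = 0.00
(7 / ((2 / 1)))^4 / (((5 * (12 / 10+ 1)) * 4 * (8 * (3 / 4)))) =2401/4224 = 0.57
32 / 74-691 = -25551/37 = -690.57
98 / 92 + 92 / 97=8985/4462 = 2.01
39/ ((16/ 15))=585/16 = 36.56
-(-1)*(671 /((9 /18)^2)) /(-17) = -2684/17 = -157.88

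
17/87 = 0.20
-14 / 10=-7/5 = -1.40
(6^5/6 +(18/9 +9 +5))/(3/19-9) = -3116/21 = -148.38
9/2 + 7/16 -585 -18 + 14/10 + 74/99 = -4719647/7920 = -595.92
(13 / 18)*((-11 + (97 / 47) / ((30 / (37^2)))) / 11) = 1524679/279180 = 5.46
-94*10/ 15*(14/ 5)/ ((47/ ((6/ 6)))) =-56/15 = -3.73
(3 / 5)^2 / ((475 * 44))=9/522500 = 0.00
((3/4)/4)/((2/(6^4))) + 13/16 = 1957/16 = 122.31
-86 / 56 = -43/28 = -1.54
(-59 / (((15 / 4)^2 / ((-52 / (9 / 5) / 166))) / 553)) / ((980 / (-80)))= -7755904/235305 = -32.96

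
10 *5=50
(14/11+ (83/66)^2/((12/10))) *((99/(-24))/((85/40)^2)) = -67709/28611 = -2.37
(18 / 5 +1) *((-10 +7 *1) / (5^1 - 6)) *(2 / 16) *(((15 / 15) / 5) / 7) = 69/1400 = 0.05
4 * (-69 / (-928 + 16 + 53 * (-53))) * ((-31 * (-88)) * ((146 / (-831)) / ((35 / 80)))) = -586279936/7215019 = -81.26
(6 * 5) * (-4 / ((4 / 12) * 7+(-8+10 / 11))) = 3960/157 = 25.22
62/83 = 0.75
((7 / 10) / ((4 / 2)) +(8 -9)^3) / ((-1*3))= 13/60 = 0.22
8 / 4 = 2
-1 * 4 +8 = 4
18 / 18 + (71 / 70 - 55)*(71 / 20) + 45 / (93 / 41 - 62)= -656243141/3428600 = -191.40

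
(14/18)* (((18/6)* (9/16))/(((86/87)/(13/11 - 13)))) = -118755/7568 = -15.69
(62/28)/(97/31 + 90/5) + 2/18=17819/82530 = 0.22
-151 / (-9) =151/9 = 16.78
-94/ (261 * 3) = -94/783 = -0.12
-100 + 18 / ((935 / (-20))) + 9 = -17089/187 = -91.39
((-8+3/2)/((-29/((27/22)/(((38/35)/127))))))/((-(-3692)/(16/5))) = 24003/860662 = 0.03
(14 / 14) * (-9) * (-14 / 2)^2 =-441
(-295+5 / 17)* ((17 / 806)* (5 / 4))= -12525/1612 = -7.77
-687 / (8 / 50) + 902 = -13567/4 = -3391.75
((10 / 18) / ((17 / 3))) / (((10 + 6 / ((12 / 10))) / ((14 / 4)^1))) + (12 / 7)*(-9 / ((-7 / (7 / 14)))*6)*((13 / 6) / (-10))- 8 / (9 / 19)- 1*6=-1821671/74970 = -24.30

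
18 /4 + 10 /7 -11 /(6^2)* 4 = 593/126 = 4.71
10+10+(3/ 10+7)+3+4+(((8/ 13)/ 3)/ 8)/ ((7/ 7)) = 13387/390 = 34.33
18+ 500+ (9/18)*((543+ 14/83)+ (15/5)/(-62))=8126153/10292 = 789.56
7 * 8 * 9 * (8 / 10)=2016/5 = 403.20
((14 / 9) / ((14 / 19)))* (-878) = -16682/9 = -1853.56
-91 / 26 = -7/2 = -3.50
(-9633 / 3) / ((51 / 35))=-112385/51 = -2203.63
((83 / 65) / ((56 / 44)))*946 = 431849/455 = 949.12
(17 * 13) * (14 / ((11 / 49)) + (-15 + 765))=1974856/11 = 179532.36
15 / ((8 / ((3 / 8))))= 45/64 = 0.70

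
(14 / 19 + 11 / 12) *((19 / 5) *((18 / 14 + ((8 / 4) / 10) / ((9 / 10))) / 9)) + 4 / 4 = 13967/6804 = 2.05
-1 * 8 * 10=-80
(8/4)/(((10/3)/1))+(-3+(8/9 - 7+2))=-293/45 = -6.51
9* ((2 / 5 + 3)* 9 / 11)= 1377/55 = 25.04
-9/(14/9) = -5.79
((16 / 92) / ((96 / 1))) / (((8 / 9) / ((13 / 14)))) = 39/20608 = 0.00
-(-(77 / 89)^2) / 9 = 5929/71289 = 0.08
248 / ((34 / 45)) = 5580/17 = 328.24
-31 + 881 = 850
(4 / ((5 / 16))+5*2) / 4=5.70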